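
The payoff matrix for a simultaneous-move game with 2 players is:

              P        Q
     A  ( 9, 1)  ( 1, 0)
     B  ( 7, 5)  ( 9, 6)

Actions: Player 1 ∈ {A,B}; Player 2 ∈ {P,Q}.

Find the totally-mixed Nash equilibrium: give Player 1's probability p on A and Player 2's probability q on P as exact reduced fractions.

P1 indiff ⇒ q·9+(1-q)·1 = q·7+(1-q)·9 ⇒ q(2) = (1-q)(8) ⇒ q = 4/5
P2 indiff ⇒ p·1+(1-p)·5 = p·0+(1-p)·6 ⇒ p(1) = (1-p)(1) ⇒ p = 1/2

p=1/2, q=4/5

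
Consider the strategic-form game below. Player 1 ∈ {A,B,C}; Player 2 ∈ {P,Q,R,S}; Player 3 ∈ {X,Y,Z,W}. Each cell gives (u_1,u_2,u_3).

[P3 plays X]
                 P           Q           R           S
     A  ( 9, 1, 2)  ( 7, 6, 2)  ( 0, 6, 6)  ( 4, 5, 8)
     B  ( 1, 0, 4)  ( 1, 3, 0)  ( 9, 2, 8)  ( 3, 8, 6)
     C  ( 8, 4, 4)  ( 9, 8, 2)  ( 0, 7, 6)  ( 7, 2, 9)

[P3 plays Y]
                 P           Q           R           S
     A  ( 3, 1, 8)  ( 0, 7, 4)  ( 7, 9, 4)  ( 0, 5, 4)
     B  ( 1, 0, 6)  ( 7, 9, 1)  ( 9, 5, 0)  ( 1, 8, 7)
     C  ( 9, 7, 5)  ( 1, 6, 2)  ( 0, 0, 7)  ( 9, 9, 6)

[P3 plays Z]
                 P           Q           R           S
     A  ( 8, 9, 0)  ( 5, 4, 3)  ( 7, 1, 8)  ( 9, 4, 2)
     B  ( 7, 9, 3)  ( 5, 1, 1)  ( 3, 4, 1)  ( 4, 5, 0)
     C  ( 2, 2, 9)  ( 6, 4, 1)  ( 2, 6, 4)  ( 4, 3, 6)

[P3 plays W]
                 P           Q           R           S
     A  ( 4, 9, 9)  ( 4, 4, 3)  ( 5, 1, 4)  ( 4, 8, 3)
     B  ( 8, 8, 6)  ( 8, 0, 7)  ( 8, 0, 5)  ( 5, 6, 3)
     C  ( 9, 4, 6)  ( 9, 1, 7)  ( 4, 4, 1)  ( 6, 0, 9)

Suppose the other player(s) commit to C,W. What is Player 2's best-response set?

u_2(P vs C,W) = 4
u_2(Q vs C,W) = 1
u_2(R vs C,W) = 4
u_2(S vs C,W) = 0
max payoff 4 at {P,R}

BR_2 = {P,R}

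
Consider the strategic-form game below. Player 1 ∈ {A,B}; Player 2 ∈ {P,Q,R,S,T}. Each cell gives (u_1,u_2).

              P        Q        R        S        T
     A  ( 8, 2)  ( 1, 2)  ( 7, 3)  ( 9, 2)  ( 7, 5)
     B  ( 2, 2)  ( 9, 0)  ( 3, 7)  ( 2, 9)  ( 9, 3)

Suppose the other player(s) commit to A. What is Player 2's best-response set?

P2 best: {T}

u_2(P vs A) = 2
u_2(Q vs A) = 2
u_2(R vs A) = 3
u_2(S vs A) = 2
u_2(T vs A) = 5
max payoff 5 at {T}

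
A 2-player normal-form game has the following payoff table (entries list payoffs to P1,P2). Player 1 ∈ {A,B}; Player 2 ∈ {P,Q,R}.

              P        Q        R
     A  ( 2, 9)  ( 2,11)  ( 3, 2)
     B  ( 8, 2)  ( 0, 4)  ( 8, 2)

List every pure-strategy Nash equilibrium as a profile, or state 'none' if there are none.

PSNE = {(A,Q)}

(A,P): not NE [P1→B gives 8>2; P2→Q gives 11>9]
(A,Q): NE
(A,R): not NE [P1→B gives 8>3; P2→Q gives 11>2]
(B,P): not NE [P2→Q gives 4>2]
(B,Q): not NE [P1→A gives 2>0]
(B,R): not NE [P2→Q gives 4>2]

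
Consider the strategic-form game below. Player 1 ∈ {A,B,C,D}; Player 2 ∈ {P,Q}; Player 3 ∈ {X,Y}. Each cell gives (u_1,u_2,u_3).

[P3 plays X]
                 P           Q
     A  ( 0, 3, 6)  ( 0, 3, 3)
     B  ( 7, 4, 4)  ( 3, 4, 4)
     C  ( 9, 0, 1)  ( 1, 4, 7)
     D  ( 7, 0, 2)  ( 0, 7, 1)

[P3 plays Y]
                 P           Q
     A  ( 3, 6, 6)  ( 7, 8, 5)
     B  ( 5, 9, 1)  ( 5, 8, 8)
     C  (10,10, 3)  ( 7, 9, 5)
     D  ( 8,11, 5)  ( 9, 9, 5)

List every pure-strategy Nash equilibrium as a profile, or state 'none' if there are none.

NE set: (C,P,Y)

(A,P,X): not NE [P1→C gives 9>0]
(A,P,Y): not NE [P1→C gives 10>3; P2→Q gives 8>6]
(A,Q,X): not NE [P1→B gives 3>0; P3→Y gives 5>3]
(A,Q,Y): not NE [P1→D gives 9>7]
(B,P,X): not NE [P1→C gives 9>7]
(B,P,Y): not NE [P1→C gives 10>5; P3→X gives 4>1]
(B,Q,X): not NE [P3→Y gives 8>4]
(B,Q,Y): not NE [P1→D gives 9>5; P2→P gives 9>8]
(C,P,X): not NE [P2→Q gives 4>0; P3→Y gives 3>1]
(C,P,Y): NE
(C,Q,X): not NE [P1→B gives 3>1]
(C,Q,Y): not NE [P1→D gives 9>7; P2→P gives 10>9; P3→X gives 7>5]
(D,P,X): not NE [P1→C gives 9>7; P2→Q gives 7>0; P3→Y gives 5>2]
(D,P,Y): not NE [P1→C gives 10>8]
(D,Q,X): not NE [P1→B gives 3>0; P3→Y gives 5>1]
(D,Q,Y): not NE [P2→P gives 11>9]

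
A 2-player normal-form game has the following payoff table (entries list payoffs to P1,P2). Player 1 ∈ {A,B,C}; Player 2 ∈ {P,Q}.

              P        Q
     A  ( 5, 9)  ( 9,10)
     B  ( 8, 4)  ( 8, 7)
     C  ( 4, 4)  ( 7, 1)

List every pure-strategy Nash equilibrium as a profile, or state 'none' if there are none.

PSNE = {(A,Q)}

(A,P): not NE [P1→B gives 8>5; P2→Q gives 10>9]
(A,Q): NE
(B,P): not NE [P2→Q gives 7>4]
(B,Q): not NE [P1→A gives 9>8]
(C,P): not NE [P1→B gives 8>4]
(C,Q): not NE [P1→A gives 9>7; P2→P gives 4>1]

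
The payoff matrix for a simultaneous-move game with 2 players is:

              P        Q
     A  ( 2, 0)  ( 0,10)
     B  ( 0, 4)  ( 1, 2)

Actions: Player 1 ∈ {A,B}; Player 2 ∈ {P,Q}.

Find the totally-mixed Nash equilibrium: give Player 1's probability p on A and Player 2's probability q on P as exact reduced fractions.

(p,q) = (1/6, 1/3)

P1 indiff ⇒ q·2+(1-q)·0 = q·0+(1-q)·1 ⇒ q(2) = (1-q)(1) ⇒ q = 1/3
P2 indiff ⇒ p·0+(1-p)·4 = p·10+(1-p)·2 ⇒ p(-10) = (1-p)(-2) ⇒ p = 1/6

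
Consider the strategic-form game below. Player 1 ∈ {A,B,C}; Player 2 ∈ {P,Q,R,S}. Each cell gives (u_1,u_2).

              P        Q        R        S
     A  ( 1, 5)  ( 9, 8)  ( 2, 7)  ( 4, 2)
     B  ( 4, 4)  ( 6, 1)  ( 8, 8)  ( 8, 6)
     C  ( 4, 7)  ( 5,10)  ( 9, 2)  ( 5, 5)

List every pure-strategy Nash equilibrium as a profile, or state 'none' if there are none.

Nash profiles: (A,Q)

(A,P): not NE [P1→C gives 4>1; P2→Q gives 8>5]
(A,Q): NE
(A,R): not NE [P1→C gives 9>2; P2→Q gives 8>7]
(A,S): not NE [P1→B gives 8>4; P2→Q gives 8>2]
(B,P): not NE [P2→R gives 8>4]
(B,Q): not NE [P1→A gives 9>6; P2→R gives 8>1]
(B,R): not NE [P1→C gives 9>8]
(B,S): not NE [P2→R gives 8>6]
(C,P): not NE [P2→Q gives 10>7]
(C,Q): not NE [P1→A gives 9>5]
(C,R): not NE [P2→Q gives 10>2]
(C,S): not NE [P1→B gives 8>5; P2→Q gives 10>5]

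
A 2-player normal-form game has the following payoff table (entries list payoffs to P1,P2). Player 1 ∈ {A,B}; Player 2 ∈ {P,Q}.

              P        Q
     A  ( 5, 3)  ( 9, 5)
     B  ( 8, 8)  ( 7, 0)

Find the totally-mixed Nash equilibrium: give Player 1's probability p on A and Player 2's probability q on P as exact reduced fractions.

P1 indiff ⇒ q·5+(1-q)·9 = q·8+(1-q)·7 ⇒ q(-3) = (1-q)(-2) ⇒ q = 2/5
P2 indiff ⇒ p·3+(1-p)·8 = p·5+(1-p)·0 ⇒ p(-2) = (1-p)(-8) ⇒ p = 4/5

(p,q) = (4/5, 2/5)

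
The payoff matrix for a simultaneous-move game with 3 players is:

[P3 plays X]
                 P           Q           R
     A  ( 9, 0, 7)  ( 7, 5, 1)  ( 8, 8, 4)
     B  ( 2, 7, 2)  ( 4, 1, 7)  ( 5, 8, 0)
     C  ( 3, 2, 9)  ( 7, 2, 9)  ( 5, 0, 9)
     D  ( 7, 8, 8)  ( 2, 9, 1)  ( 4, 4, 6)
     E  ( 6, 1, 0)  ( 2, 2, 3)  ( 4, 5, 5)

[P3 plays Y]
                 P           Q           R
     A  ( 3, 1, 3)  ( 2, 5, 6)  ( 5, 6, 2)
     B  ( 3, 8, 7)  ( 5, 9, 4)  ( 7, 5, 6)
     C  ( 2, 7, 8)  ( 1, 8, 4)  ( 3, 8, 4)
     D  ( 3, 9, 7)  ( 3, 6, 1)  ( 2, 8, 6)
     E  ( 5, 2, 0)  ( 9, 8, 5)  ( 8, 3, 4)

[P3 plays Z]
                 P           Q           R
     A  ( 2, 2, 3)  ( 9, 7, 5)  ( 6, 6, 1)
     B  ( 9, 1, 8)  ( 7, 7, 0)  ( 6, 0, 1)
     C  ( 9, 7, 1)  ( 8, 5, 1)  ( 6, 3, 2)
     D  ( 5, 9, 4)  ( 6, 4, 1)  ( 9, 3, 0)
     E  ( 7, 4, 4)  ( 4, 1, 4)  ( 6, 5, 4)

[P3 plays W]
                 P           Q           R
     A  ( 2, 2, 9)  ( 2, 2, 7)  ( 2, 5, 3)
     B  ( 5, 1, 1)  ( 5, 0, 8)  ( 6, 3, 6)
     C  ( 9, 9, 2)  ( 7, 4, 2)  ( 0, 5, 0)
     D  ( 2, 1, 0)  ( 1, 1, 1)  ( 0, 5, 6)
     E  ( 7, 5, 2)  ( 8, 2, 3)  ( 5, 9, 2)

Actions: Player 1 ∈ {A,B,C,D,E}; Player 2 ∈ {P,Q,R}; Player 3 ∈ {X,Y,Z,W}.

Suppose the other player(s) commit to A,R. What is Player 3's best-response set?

u_3(X vs A,R) = 4
u_3(Y vs A,R) = 2
u_3(Z vs A,R) = 1
u_3(W vs A,R) = 3
max payoff 4 at {X}

BR_3 = {X}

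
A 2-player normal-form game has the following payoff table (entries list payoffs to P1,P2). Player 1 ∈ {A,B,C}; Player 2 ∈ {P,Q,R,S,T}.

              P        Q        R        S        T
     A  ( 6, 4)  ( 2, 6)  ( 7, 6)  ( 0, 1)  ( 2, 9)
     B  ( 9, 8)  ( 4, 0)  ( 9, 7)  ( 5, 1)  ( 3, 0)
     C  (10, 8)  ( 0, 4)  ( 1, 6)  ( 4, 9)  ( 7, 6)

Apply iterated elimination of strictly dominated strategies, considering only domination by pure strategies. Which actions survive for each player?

IESDS → P1:{B,C} P2:{P,S}

P1 drop A (B beats it: P:9>6 Q:4>2 R:9>7 S:5>0 T:3>2)
P2 drop Q (P beats it: B:8>0 C:8>4)
P2 drop R (P beats it: B:8>7 C:8>6)
P2 drop T (P beats it: B:8>0 C:8>6)
P1→{B,C} P2→{P,S}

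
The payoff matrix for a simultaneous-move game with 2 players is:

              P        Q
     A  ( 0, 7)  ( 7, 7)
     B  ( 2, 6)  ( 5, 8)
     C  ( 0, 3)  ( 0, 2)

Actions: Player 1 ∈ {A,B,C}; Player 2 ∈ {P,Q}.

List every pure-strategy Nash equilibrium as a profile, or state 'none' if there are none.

NE set: (A,Q)

(A,P): not NE [P1→B gives 2>0]
(A,Q): NE
(B,P): not NE [P2→Q gives 8>6]
(B,Q): not NE [P1→A gives 7>5]
(C,P): not NE [P1→B gives 2>0]
(C,Q): not NE [P1→A gives 7>0; P2→P gives 3>2]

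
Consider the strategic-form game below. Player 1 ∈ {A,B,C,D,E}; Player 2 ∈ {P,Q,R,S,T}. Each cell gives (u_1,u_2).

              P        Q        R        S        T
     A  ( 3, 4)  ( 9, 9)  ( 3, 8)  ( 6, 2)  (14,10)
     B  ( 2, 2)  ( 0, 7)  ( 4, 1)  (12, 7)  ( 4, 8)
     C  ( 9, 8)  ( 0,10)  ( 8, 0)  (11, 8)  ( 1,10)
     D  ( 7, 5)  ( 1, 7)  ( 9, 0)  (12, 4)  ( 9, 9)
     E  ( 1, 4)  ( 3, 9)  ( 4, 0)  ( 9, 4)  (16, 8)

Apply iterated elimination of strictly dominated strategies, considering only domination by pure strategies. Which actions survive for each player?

Survivors P1:{A,E} P2:{Q,T}

P2 drop P (Q beats it: A:9>4 B:7>2 C:10>8 D:7>5 E:9>4)
P1 drop C (D beats it: Q:1>0 R:9>8 S:12>11 T:9>1)
P2 drop R (Q beats it: A:9>8 B:7>1 D:7>0 E:9>0)
P2 drop S (T beats it: A:10>2 B:8>7 D:9>4 E:8>4)
P1 drop B (A beats it: Q:9>0 T:14>4)
P1 drop D (A beats it: Q:9>1 T:14>9)
P1→{A,E} P2→{Q,T}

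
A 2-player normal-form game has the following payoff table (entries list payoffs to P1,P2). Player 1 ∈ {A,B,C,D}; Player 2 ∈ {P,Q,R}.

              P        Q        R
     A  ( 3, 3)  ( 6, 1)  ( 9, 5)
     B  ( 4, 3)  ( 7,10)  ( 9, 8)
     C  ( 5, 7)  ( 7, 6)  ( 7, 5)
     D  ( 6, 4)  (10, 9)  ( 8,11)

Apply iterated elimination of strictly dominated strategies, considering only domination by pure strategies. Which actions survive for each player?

Remaining: P1:{A,B,D} P2:{Q,R}

P1 drop C (D beats it: P:6>5 Q:10>7 R:8>7)
P2 drop P (R beats it: A:5>3 B:8>3 D:11>4)
P1→{A,B,D} P2→{Q,R}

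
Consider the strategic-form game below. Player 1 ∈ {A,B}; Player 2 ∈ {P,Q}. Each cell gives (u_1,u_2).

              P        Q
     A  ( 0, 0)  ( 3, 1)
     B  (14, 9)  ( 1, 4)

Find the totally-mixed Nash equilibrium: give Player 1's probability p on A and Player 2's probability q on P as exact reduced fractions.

P1 indiff ⇒ q·0+(1-q)·3 = q·14+(1-q)·1 ⇒ q(-14) = (1-q)(-2) ⇒ q = 1/8
P2 indiff ⇒ p·0+(1-p)·9 = p·1+(1-p)·4 ⇒ p(-1) = (1-p)(-5) ⇒ p = 5/6

P1 mixes 5/6 on A; P2 mixes 1/8 on P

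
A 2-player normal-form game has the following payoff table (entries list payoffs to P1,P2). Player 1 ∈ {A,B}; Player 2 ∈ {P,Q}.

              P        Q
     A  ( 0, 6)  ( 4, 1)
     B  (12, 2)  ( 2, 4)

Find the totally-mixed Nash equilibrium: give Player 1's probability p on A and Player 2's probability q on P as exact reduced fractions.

P1 mixes 2/7 on A; P2 mixes 1/7 on P

P1 indiff ⇒ q·0+(1-q)·4 = q·12+(1-q)·2 ⇒ q(-12) = (1-q)(-2) ⇒ q = 1/7
P2 indiff ⇒ p·6+(1-p)·2 = p·1+(1-p)·4 ⇒ p(5) = (1-p)(2) ⇒ p = 2/7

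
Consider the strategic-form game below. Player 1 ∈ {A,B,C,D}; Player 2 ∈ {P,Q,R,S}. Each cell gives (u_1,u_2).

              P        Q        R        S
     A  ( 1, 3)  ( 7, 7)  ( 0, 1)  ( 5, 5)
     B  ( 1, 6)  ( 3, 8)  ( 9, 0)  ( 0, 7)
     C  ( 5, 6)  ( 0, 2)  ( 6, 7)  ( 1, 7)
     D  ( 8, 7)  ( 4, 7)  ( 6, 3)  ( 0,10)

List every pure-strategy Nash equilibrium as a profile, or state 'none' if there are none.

(A,P): not NE [P1→D gives 8>1; P2→Q gives 7>3]
(A,Q): NE
(A,R): not NE [P1→B gives 9>0; P2→Q gives 7>1]
(A,S): not NE [P2→Q gives 7>5]
(B,P): not NE [P1→D gives 8>1; P2→Q gives 8>6]
(B,Q): not NE [P1→A gives 7>3]
(B,R): not NE [P2→Q gives 8>0]
(B,S): not NE [P1→A gives 5>0; P2→Q gives 8>7]
(C,P): not NE [P1→D gives 8>5; P2→S gives 7>6]
(C,Q): not NE [P1→A gives 7>0; P2→S gives 7>2]
(C,R): not NE [P1→B gives 9>6]
(C,S): not NE [P1→A gives 5>1]
(D,P): not NE [P2→S gives 10>7]
(D,Q): not NE [P1→A gives 7>4; P2→S gives 10>7]
(D,R): not NE [P1→B gives 9>6; P2→S gives 10>3]
(D,S): not NE [P1→A gives 5>0]

PSNE = {(A,Q)}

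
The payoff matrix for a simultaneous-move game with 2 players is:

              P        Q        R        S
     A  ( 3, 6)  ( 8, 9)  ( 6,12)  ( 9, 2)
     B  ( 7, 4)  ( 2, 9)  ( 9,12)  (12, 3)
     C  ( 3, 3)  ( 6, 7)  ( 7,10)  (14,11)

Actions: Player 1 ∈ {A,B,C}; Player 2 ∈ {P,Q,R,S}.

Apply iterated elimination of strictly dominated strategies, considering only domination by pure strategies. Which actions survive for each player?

IESDS → P1:{B,C} P2:{R,S}

P2 drop P (Q beats it: A:9>6 B:9>4 C:7>3)
P2 drop Q (R beats it: A:12>9 B:12>9 C:10>7)
P1 drop A (B beats it: R:9>6 S:12>9)
P1→{B,C} P2→{R,S}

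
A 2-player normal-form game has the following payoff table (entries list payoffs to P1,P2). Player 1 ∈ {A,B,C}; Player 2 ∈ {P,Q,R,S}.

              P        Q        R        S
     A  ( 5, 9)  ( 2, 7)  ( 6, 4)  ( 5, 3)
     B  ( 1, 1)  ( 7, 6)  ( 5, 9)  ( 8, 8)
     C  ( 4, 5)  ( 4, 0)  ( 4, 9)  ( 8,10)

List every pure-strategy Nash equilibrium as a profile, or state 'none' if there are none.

(A,P): NE
(A,Q): not NE [P1→B gives 7>2; P2→P gives 9>7]
(A,R): not NE [P2→P gives 9>4]
(A,S): not NE [P1→C gives 8>5; P2→P gives 9>3]
(B,P): not NE [P1→A gives 5>1; P2→R gives 9>1]
(B,Q): not NE [P2→R gives 9>6]
(B,R): not NE [P1→A gives 6>5]
(B,S): not NE [P2→R gives 9>8]
(C,P): not NE [P1→A gives 5>4; P2→S gives 10>5]
(C,Q): not NE [P1→B gives 7>4; P2→S gives 10>0]
(C,R): not NE [P1→A gives 6>4; P2→S gives 10>9]
(C,S): NE

NE set: (A,P), (C,S)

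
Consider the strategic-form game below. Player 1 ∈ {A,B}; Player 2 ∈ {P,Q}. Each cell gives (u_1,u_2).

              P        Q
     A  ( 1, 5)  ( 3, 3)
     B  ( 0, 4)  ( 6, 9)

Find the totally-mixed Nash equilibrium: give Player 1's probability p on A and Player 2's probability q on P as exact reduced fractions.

P1 indiff ⇒ q·1+(1-q)·3 = q·0+(1-q)·6 ⇒ q(1) = (1-q)(3) ⇒ q = 3/4
P2 indiff ⇒ p·5+(1-p)·4 = p·3+(1-p)·9 ⇒ p(2) = (1-p)(5) ⇒ p = 5/7

(p,q) = (5/7, 3/4)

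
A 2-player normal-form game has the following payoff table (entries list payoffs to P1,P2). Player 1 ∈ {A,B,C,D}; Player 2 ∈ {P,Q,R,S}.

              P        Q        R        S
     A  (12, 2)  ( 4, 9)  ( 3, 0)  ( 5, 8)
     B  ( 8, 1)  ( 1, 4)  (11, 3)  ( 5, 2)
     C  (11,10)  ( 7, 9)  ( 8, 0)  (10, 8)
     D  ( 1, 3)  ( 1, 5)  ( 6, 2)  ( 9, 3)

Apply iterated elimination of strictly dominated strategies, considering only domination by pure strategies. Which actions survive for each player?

IESDS → P1:{A,C} P2:{P,Q}

P1 drop D (C beats it: P:11>1 Q:7>1 R:8>6 S:10>9)
P2 drop R (Q beats it: A:9>0 B:4>3 C:9>0)
P1 drop B (C beats it: P:11>8 Q:7>1 S:10>5)
P2 drop S (Q beats it: A:9>8 C:9>8)
P1→{A,C} P2→{P,Q}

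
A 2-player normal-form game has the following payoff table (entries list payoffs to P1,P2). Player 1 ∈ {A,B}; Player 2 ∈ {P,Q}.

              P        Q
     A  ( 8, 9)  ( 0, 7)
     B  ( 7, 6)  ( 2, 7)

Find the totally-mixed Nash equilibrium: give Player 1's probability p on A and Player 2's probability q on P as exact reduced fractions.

P1 indiff ⇒ q·8+(1-q)·0 = q·7+(1-q)·2 ⇒ q(1) = (1-q)(2) ⇒ q = 2/3
P2 indiff ⇒ p·9+(1-p)·6 = p·7+(1-p)·7 ⇒ p(2) = (1-p)(1) ⇒ p = 1/3

(p,q) = (1/3, 2/3)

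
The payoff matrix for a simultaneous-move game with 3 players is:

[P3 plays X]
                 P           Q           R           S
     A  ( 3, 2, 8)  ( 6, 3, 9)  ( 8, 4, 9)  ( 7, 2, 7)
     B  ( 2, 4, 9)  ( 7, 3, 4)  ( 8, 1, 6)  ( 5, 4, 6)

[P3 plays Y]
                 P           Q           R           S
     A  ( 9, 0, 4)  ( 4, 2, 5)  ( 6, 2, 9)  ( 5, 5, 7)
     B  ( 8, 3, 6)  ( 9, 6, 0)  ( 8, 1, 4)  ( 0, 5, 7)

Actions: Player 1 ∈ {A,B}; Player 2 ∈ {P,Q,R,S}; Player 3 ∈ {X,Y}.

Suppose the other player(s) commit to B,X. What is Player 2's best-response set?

argmax u_2 = {P,S}

u_2(P vs B,X) = 4
u_2(Q vs B,X) = 3
u_2(R vs B,X) = 1
u_2(S vs B,X) = 4
max payoff 4 at {P,S}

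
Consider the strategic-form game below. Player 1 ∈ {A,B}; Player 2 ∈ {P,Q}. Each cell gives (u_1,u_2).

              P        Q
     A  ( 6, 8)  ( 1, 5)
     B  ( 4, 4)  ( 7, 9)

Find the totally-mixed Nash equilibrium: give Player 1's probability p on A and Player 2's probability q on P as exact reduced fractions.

(p,q) = (5/8, 3/4)

P1 indiff ⇒ q·6+(1-q)·1 = q·4+(1-q)·7 ⇒ q(2) = (1-q)(6) ⇒ q = 3/4
P2 indiff ⇒ p·8+(1-p)·4 = p·5+(1-p)·9 ⇒ p(3) = (1-p)(5) ⇒ p = 5/8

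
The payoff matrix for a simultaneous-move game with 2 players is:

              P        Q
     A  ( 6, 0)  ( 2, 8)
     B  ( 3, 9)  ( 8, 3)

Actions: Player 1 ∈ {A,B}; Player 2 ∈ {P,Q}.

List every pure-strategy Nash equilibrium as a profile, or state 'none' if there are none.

(A,P): not NE [P2→Q gives 8>0]
(A,Q): not NE [P1→B gives 8>2]
(B,P): not NE [P1→A gives 6>3]
(B,Q): not NE [P2→P gives 9>3]

No pure NE.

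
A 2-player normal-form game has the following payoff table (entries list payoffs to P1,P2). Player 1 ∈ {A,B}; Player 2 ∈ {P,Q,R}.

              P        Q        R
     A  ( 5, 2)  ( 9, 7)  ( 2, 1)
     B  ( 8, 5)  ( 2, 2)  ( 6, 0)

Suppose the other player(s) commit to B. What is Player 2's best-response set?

BR_2 = {P}

u_2(P vs B) = 5
u_2(Q vs B) = 2
u_2(R vs B) = 0
max payoff 5 at {P}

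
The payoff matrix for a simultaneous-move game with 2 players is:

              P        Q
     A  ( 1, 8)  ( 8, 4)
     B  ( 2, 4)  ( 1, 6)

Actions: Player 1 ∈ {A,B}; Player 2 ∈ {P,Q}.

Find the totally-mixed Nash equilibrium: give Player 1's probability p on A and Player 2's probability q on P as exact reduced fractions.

(p,q) = (1/3, 7/8)

P1 indiff ⇒ q·1+(1-q)·8 = q·2+(1-q)·1 ⇒ q(-1) = (1-q)(-7) ⇒ q = 7/8
P2 indiff ⇒ p·8+(1-p)·4 = p·4+(1-p)·6 ⇒ p(4) = (1-p)(2) ⇒ p = 1/3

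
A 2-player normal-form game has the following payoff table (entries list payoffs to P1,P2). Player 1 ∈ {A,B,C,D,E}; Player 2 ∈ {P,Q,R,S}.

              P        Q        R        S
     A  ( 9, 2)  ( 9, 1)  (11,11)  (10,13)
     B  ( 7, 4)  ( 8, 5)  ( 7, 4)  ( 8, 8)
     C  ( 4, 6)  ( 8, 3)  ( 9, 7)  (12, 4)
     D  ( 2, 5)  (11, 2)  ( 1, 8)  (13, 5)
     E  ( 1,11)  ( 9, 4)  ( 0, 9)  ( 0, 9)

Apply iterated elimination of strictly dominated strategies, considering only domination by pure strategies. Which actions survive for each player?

P1 drop B (A beats it: P:9>7 Q:9>8 R:11>7 S:10>8)
P1 drop E (D beats it: P:2>1 Q:11>9 R:1>0 S:13>0)
P2 drop P (R beats it: A:11>2 C:7>6 D:8>5)
P2 drop Q (R beats it: A:11>1 C:7>3 D:8>2)
P1→{A,C,D} P2→{R,S}

Survivors P1:{A,C,D} P2:{R,S}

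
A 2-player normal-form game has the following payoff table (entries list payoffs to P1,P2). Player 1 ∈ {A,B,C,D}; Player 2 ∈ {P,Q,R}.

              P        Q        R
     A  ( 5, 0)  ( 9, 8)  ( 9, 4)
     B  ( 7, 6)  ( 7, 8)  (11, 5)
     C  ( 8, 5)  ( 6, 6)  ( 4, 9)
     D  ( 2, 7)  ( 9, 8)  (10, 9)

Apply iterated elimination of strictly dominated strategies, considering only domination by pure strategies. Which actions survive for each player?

P2 drop P (Q beats it: A:8>0 B:8>6 C:6>5 D:8>7)
P1 drop C (A beats it: Q:9>6 R:9>4)
P1→{A,B,D} P2→{Q,R}

Remaining: P1:{A,B,D} P2:{Q,R}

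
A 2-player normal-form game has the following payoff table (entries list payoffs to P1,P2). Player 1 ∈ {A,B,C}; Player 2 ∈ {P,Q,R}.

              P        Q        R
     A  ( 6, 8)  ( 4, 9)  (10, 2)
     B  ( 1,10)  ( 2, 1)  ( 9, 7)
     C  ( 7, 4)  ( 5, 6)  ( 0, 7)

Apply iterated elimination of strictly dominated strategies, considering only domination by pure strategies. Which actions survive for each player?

P1 drop B (A beats it: P:6>1 Q:4>2 R:10>9)
P2 drop P (Q beats it: A:9>8 C:6>4)
P1→{A,C} P2→{Q,R}

Survivors P1:{A,C} P2:{Q,R}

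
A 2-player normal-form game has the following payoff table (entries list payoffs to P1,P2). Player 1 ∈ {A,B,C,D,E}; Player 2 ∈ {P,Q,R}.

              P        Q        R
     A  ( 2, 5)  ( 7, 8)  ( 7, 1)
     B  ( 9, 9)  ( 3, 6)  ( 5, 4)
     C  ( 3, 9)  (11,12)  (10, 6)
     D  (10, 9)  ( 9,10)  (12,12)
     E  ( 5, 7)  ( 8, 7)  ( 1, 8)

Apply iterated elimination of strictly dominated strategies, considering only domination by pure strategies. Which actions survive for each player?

P1 drop A (C beats it: P:3>2 Q:11>7 R:10>7)
P1 drop B (D beats it: P:10>9 Q:9>3 R:12>5)
P1 drop E (D beats it: P:10>5 Q:9>8 R:12>1)
P2 drop P (Q beats it: C:12>9 D:10>9)
P1→{C,D} P2→{Q,R}

Remaining: P1:{C,D} P2:{Q,R}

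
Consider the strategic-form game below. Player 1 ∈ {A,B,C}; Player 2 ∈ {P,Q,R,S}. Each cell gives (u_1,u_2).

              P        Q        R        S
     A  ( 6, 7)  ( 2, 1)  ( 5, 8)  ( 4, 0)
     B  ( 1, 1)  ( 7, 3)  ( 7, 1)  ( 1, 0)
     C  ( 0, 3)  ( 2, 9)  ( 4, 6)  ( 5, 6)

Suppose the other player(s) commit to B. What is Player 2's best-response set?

u_2(P vs B) = 1
u_2(Q vs B) = 3
u_2(R vs B) = 1
u_2(S vs B) = 0
max payoff 3 at {Q}

argmax u_2 = {Q}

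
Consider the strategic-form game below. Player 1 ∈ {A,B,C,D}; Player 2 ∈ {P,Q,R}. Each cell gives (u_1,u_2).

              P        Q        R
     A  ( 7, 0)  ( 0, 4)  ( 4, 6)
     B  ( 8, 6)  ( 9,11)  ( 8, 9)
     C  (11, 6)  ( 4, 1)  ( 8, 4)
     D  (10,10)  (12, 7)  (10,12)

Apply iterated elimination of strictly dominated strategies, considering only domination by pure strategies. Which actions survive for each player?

P1 drop A (B beats it: P:8>7 Q:9>0 R:8>4)
P1 drop B (D beats it: P:10>8 Q:12>9 R:10>8)
P2 drop Q (P beats it: C:6>1 D:10>7)
P1→{C,D} P2→{P,R}

Remaining: P1:{C,D} P2:{P,R}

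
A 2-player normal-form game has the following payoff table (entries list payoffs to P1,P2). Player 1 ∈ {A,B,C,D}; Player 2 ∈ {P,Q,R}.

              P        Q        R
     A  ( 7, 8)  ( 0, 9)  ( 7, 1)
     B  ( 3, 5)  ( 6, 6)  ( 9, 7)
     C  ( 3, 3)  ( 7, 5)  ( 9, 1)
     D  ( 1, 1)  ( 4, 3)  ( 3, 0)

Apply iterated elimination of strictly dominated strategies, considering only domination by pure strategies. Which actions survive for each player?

IESDS → P1:{B,C} P2:{Q,R}

P1 drop D (B beats it: P:3>1 Q:6>4 R:9>3)
P2 drop P (Q beats it: A:9>8 B:6>5 C:5>3)
P1 drop A (B beats it: Q:6>0 R:9>7)
P1→{B,C} P2→{Q,R}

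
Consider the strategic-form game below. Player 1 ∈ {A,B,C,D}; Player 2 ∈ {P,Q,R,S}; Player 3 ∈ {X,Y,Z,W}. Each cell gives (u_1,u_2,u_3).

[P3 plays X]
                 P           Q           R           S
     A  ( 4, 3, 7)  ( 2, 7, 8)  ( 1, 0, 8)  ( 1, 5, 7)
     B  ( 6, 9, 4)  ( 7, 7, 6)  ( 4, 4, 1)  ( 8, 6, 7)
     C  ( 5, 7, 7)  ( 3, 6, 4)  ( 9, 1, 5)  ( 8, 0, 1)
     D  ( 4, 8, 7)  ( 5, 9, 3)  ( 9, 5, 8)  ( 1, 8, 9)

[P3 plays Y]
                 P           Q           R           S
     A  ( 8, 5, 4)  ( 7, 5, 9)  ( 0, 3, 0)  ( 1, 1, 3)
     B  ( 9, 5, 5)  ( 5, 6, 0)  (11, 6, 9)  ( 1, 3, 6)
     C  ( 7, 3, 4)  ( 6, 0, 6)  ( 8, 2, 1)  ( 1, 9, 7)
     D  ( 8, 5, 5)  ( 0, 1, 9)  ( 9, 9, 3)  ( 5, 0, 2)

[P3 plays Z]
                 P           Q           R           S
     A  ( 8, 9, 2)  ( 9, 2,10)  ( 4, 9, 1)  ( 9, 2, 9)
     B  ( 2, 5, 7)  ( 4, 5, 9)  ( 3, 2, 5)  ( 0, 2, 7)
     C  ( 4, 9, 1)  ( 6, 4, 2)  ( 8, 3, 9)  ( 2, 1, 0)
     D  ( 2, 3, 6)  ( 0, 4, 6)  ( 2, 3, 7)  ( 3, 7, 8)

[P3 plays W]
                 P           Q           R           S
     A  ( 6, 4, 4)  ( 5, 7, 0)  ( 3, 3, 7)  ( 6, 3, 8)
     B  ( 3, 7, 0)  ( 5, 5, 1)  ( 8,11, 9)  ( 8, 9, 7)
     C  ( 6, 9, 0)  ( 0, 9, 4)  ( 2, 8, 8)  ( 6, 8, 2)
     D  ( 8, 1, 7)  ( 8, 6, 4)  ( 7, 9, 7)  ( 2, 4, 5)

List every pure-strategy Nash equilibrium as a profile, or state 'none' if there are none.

(A,P,X): not NE [P1→B gives 6>4; P2→Q gives 7>3]
(A,P,Y): not NE [P1→B gives 9>8; P3→X gives 7>4]
(A,P,Z): not NE [P3→X gives 7>2]
(A,P,W): not NE [P1→D gives 8>6; P2→Q gives 7>4; P3→X gives 7>4]
(A,Q,X): not NE [P1→B gives 7>2; P3→Z gives 10>8]
(A,Q,Y): not NE [P3→Z gives 10>9]
(A,Q,Z): not NE [P2→R gives 9>2]
(A,Q,W): not NE [P1→D gives 8>5; P3→Z gives 10>0]
(A,R,X): not NE [P1→D gives 9>1; P2→Q gives 7>0]
(A,R,Y): not NE [P1→B gives 11>0; P2→Q gives 5>3; P3→X gives 8>0]
(A,R,Z): not NE [P1→C gives 8>4; P3→X gives 8>1]
(A,R,W): not NE [P1→B gives 8>3; P2→Q gives 7>3; P3→X gives 8>7]
(A,S,X): not NE [P1→C gives 8>1; P2→Q gives 7>5; P3→Z gives 9>7]
(A,S,Y): not NE [P1→D gives 5>1; P2→Q gives 5>1; P3→Z gives 9>3]
(A,S,Z): not NE [P2→R gives 9>2]
(A,S,W): not NE [P1→B gives 8>6; P2→Q gives 7>3; P3→Z gives 9>8]
(B,P,X): not NE [P3→Z gives 7>4]
(B,P,Y): not NE [P2→R gives 6>5; P3→Z gives 7>5]
(B,P,Z): not NE [P1→A gives 8>2]
(B,P,W): not NE [P1→D gives 8>3; P2→R gives 11>7; P3→Z gives 7>0]
(B,Q,X): not NE [P2→P gives 9>7; P3→Z gives 9>6]
(B,Q,Y): not NE [P1→A gives 7>5; P3→Z gives 9>0]
(B,Q,Z): not NE [P1→A gives 9>4]
(B,Q,W): not NE [P1→D gives 8>5; P2→R gives 11>5; P3→Z gives 9>1]
(B,R,X): not NE [P1→D gives 9>4; P2→P gives 9>4; P3→W gives 9>1]
(B,R,Y): NE
(B,R,Z): not NE [P1→C gives 8>3; P2→Q gives 5>2; P3→W gives 9>5]
(B,R,W): NE
(B,S,X): not NE [P2→P gives 9>6]
(B,S,Y): not NE [P1→D gives 5>1; P2→R gives 6>3; P3→W gives 7>6]
(B,S,Z): not NE [P1→A gives 9>0; P2→Q gives 5>2]
(B,S,W): not NE [P2→R gives 11>9]
(C,P,X): not NE [P1→B gives 6>5]
(C,P,Y): not NE [P1→B gives 9>7; P2→S gives 9>3; P3→X gives 7>4]
(C,P,Z): not NE [P1→A gives 8>4; P3→X gives 7>1]
(C,P,W): not NE [P1→D gives 8>6; P3→X gives 7>0]
(C,Q,X): not NE [P1→B gives 7>3; P2→P gives 7>6; P3→Y gives 6>4]
(C,Q,Y): not NE [P1→A gives 7>6; P2→S gives 9>0]
(C,Q,Z): not NE [P1→A gives 9>6; P2→P gives 9>4; P3→Y gives 6>2]
(C,Q,W): not NE [P1→D gives 8>0; P3→Y gives 6>4]
(C,R,X): not NE [P2→P gives 7>1; P3→Z gives 9>5]
(C,R,Y): not NE [P1→B gives 11>8; P2→S gives 9>2; P3→Z gives 9>1]
(C,R,Z): not NE [P2→P gives 9>3]
(C,R,W): not NE [P1→B gives 8>2; P2→Q gives 9>8; P3→Z gives 9>8]
(C,S,X): not NE [P2→P gives 7>0; P3→Y gives 7>1]
(C,S,Y): not NE [P1→D gives 5>1]
(C,S,Z): not NE [P1→A gives 9>2; P2→P gives 9>1; P3→Y gives 7>0]
(C,S,W): not NE [P1→B gives 8>6; P2→Q gives 9>8; P3→Y gives 7>2]
(D,P,X): not NE [P1→B gives 6>4; P2→Q gives 9>8]
(D,P,Y): not NE [P1→B gives 9>8; P2→R gives 9>5; P3→W gives 7>5]
(D,P,Z): not NE [P1→A gives 8>2; P2→S gives 7>3; P3→W gives 7>6]
(D,P,W): not NE [P2→R gives 9>1]
(D,Q,X): not NE [P1→B gives 7>5; P3→Y gives 9>3]
(D,Q,Y): not NE [P1→A gives 7>0; P2→R gives 9>1]
(D,Q,Z): not NE [P1→A gives 9>0; P2→S gives 7>4; P3→Y gives 9>6]
(D,Q,W): not NE [P2→R gives 9>6; P3→Y gives 9>4]
(D,R,X): not NE [P2→Q gives 9>5]
(D,R,Y): not NE [P1→B gives 11>9; P3→X gives 8>3]
(D,R,Z): not NE [P1→C gives 8>2; P2→S gives 7>3; P3→X gives 8>7]
(D,R,W): not NE [P1→B gives 8>7; P3→X gives 8>7]
(D,S,X): not NE [P1→C gives 8>1; P2→Q gives 9>8]
(D,S,Y): not NE [P2→R gives 9>0; P3→X gives 9>2]
(D,S,Z): not NE [P1→A gives 9>3; P3→X gives 9>8]
(D,S,W): not NE [P1→B gives 8>2; P2→R gives 9>4; P3→X gives 9>5]

Nash profiles: (B,R,Y), (B,R,W)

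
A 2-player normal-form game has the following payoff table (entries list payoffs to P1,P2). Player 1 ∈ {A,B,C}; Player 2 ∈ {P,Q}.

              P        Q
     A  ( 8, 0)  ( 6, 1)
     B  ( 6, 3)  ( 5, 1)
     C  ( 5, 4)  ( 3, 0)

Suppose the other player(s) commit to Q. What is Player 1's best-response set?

P1 best: {A}

u_1(A vs Q) = 6
u_1(B vs Q) = 5
u_1(C vs Q) = 3
max payoff 6 at {A}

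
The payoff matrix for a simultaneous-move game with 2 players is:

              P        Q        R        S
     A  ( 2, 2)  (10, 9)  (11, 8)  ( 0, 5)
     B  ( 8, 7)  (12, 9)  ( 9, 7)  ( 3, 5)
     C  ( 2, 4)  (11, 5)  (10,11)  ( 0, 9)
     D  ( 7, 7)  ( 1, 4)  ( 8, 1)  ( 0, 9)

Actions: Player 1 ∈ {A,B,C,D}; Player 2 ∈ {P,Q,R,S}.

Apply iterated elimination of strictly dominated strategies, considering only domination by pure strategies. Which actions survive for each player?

IESDS → P1:{A,B,C} P2:{Q,R}

P1 drop D (B beats it: P:8>7 Q:12>1 R:9>8 S:3>0)
P2 drop P (Q beats it: A:9>2 B:9>7 C:5>4)
P2 drop S (R beats it: A:8>5 B:7>5 C:11>9)
P1→{A,B,C} P2→{Q,R}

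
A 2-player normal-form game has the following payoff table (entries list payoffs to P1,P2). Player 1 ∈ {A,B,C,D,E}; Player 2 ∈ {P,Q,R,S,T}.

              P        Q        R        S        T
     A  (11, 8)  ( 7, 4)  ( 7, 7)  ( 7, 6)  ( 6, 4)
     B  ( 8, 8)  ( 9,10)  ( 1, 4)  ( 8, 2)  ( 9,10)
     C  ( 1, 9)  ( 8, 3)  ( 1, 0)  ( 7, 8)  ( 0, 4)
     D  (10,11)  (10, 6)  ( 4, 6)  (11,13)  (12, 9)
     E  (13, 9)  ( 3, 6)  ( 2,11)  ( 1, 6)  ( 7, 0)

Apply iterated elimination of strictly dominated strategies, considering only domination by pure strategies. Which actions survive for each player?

IESDS → P1:{A,D,E} P2:{P,R,S}

P1 drop B (D beats it: P:10>8 Q:10>9 R:4>1 S:11>8 T:12>9)
P1 drop C (D beats it: P:10>1 Q:10>8 R:4>1 S:11>7 T:12>0)
P2 drop Q (P beats it: A:8>4 D:11>6 E:9>6)
P2 drop T (P beats it: A:8>4 D:11>9 E:9>0)
P1→{A,D,E} P2→{P,R,S}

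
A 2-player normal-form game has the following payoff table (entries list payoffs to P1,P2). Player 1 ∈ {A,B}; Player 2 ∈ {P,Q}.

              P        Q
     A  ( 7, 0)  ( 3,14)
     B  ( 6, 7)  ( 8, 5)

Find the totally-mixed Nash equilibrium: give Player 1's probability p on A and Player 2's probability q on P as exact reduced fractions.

P1 indiff ⇒ q·7+(1-q)·3 = q·6+(1-q)·8 ⇒ q(1) = (1-q)(5) ⇒ q = 5/6
P2 indiff ⇒ p·0+(1-p)·7 = p·14+(1-p)·5 ⇒ p(-14) = (1-p)(-2) ⇒ p = 1/8

p=1/8, q=5/6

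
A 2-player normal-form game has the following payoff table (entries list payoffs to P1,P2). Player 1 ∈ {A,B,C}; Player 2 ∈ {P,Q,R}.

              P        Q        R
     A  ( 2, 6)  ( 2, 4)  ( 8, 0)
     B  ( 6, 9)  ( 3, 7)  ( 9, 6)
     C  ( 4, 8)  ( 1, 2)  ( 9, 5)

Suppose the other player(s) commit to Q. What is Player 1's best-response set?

BR_1 = {B}

u_1(A vs Q) = 2
u_1(B vs Q) = 3
u_1(C vs Q) = 1
max payoff 3 at {B}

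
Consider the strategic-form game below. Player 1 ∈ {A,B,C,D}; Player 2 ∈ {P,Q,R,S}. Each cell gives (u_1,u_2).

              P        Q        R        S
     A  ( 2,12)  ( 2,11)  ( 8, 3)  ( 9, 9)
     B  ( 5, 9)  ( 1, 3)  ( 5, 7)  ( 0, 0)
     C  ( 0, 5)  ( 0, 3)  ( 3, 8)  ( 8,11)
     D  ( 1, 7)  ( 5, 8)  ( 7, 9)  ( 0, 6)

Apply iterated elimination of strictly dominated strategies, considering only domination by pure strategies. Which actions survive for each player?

IESDS → P1:{A,B,D} P2:{P,Q,R}

P1 drop C (A beats it: P:2>0 Q:2>0 R:8>3 S:9>8)
P2 drop S (P beats it: A:12>9 B:9>0 D:7>6)
P1→{A,B,D} P2→{P,Q,R}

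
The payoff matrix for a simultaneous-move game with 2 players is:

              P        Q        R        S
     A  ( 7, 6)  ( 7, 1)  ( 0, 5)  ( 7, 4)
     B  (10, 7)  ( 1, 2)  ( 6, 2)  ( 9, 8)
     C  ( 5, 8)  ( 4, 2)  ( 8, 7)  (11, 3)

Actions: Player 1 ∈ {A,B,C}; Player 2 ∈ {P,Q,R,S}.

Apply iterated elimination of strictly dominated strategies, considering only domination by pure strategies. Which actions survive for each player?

IESDS → P1:{B,C} P2:{P,S}

P2 drop Q (P beats it: A:6>1 B:7>2 C:8>2)
P1 drop A (B beats it: P:10>7 R:6>0 S:9>7)
P2 drop R (P beats it: B:7>2 C:8>7)
P1→{B,C} P2→{P,S}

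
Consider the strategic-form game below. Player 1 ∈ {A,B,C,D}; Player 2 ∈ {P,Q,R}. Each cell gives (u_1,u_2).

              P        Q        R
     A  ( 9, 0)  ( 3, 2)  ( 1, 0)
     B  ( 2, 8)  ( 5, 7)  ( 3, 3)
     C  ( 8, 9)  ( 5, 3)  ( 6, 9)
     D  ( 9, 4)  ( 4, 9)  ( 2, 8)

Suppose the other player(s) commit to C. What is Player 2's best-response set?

u_2(P vs C) = 9
u_2(Q vs C) = 3
u_2(R vs C) = 9
max payoff 9 at {P,R}

P2 best: {P,R}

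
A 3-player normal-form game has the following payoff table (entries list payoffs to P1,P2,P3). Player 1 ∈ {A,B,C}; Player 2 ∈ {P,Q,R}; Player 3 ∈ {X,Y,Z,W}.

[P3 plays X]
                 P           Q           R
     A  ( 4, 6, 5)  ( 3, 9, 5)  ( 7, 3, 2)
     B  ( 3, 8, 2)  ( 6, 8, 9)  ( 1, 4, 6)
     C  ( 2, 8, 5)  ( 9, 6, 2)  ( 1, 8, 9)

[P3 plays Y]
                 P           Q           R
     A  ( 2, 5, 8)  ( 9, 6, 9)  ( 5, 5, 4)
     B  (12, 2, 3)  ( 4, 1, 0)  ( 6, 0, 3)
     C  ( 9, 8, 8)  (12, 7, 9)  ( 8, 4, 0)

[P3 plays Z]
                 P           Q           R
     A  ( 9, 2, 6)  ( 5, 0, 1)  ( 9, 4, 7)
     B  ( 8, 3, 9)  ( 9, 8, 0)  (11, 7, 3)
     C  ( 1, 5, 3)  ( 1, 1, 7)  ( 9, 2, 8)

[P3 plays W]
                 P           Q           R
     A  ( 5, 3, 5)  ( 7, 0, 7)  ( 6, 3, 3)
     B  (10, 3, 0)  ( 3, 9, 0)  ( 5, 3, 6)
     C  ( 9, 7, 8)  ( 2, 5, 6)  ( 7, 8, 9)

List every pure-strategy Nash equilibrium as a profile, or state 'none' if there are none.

(A,P,X): not NE [P2→Q gives 9>6; P3→Y gives 8>5]
(A,P,Y): not NE [P1→B gives 12>2; P2→Q gives 6>5]
(A,P,Z): not NE [P2→R gives 4>2; P3→Y gives 8>6]
(A,P,W): not NE [P1→B gives 10>5; P3→Y gives 8>5]
(A,Q,X): not NE [P1→C gives 9>3; P3→Y gives 9>5]
(A,Q,Y): not NE [P1→C gives 12>9]
(A,Q,Z): not NE [P1→B gives 9>5; P2→R gives 4>0; P3→Y gives 9>1]
(A,Q,W): not NE [P2→R gives 3>0; P3→Y gives 9>7]
(A,R,X): not NE [P2→Q gives 9>3; P3→Z gives 7>2]
(A,R,Y): not NE [P1→C gives 8>5; P2→Q gives 6>5; P3→Z gives 7>4]
(A,R,Z): not NE [P1→B gives 11>9]
(A,R,W): not NE [P1→C gives 7>6; P3→Z gives 7>3]
(B,P,X): not NE [P1→A gives 4>3; P3→Z gives 9>2]
(B,P,Y): not NE [P3→Z gives 9>3]
(B,P,Z): not NE [P1→A gives 9>8; P2→Q gives 8>3]
(B,P,W): not NE [P2→Q gives 9>3; P3→Z gives 9>0]
(B,Q,X): not NE [P1→C gives 9>6]
(B,Q,Y): not NE [P1→C gives 12>4; P2→P gives 2>1; P3→X gives 9>0]
(B,Q,Z): not NE [P3→X gives 9>0]
(B,Q,W): not NE [P1→A gives 7>3; P3→X gives 9>0]
(B,R,X): not NE [P1→A gives 7>1; P2→Q gives 8>4]
(B,R,Y): not NE [P1→C gives 8>6; P2→P gives 2>0; P3→W gives 6>3]
(B,R,Z): not NE [P2→Q gives 8>7; P3→W gives 6>3]
(B,R,W): not NE [P1→C gives 7>5; P2→Q gives 9>3]
(C,P,X): not NE [P1→A gives 4>2; P3→W gives 8>5]
(C,P,Y): not NE [P1→B gives 12>9]
(C,P,Z): not NE [P1→A gives 9>1; P3→W gives 8>3]
(C,P,W): not NE [P1→B gives 10>9; P2→R gives 8>7]
(C,Q,X): not NE [P2→R gives 8>6; P3→Y gives 9>2]
(C,Q,Y): not NE [P2→P gives 8>7]
(C,Q,Z): not NE [P1→B gives 9>1; P2→P gives 5>1; P3→Y gives 9>7]
(C,Q,W): not NE [P1→A gives 7>2; P2→R gives 8>5; P3→Y gives 9>6]
(C,R,X): not NE [P1→A gives 7>1]
(C,R,Y): not NE [P2→P gives 8>4; P3→W gives 9>0]
(C,R,Z): not NE [P1→B gives 11>9; P2→P gives 5>2; P3→W gives 9>8]
(C,R,W): NE

Nash profiles: (C,R,W)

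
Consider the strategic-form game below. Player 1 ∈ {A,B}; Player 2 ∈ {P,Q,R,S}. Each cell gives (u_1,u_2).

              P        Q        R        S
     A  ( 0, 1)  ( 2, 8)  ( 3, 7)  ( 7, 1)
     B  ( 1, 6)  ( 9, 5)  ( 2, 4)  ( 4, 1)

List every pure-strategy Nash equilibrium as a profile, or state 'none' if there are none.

PSNE = {(B,P)}

(A,P): not NE [P1→B gives 1>0; P2→Q gives 8>1]
(A,Q): not NE [P1→B gives 9>2]
(A,R): not NE [P2→Q gives 8>7]
(A,S): not NE [P2→Q gives 8>1]
(B,P): NE
(B,Q): not NE [P2→P gives 6>5]
(B,R): not NE [P1→A gives 3>2; P2→P gives 6>4]
(B,S): not NE [P1→A gives 7>4; P2→P gives 6>1]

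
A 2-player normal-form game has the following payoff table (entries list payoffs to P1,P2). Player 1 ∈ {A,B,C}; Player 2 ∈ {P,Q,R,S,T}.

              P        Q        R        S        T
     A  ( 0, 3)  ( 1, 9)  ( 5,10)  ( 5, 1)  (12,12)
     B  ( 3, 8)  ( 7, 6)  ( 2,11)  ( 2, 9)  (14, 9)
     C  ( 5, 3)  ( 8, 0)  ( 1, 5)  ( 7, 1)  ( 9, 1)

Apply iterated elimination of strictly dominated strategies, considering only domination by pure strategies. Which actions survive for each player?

P2 drop P (R beats it: A:10>3 B:11>8 C:5>3)
P2 drop Q (R beats it: A:10>9 B:11>6 C:5>0)
P2 drop S (R beats it: A:10>1 B:11>9 C:5>1)
P1 drop C (A beats it: R:5>1 T:12>9)
P1→{A,B} P2→{R,T}

Survivors P1:{A,B} P2:{R,T}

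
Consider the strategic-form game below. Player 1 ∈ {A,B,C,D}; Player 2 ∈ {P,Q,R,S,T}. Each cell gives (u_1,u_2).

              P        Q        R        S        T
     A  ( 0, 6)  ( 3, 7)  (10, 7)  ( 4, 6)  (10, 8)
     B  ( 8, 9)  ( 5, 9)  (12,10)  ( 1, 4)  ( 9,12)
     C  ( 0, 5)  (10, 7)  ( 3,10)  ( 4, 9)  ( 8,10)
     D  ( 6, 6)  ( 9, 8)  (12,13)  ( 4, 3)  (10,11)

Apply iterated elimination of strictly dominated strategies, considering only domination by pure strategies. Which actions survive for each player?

Remaining: P1:{A,B,D} P2:{R,T}

P2 drop P (R beats it: A:7>6 B:10>9 C:10>5 D:13>6)
P2 drop Q (T beats it: A:8>7 B:12>9 C:10>7 D:11>8)
P2 drop S (R beats it: A:7>6 B:10>4 C:10>9 D:13>3)
P1 drop C (A beats it: R:10>3 T:10>8)
P1→{A,B,D} P2→{R,T}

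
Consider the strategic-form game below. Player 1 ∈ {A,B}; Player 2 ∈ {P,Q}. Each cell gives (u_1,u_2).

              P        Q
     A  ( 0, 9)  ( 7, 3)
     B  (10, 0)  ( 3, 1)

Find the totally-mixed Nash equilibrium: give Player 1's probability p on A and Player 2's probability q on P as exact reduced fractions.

P1 indiff ⇒ q·0+(1-q)·7 = q·10+(1-q)·3 ⇒ q(-10) = (1-q)(-4) ⇒ q = 2/7
P2 indiff ⇒ p·9+(1-p)·0 = p·3+(1-p)·1 ⇒ p(6) = (1-p)(1) ⇒ p = 1/7

p=1/7, q=2/7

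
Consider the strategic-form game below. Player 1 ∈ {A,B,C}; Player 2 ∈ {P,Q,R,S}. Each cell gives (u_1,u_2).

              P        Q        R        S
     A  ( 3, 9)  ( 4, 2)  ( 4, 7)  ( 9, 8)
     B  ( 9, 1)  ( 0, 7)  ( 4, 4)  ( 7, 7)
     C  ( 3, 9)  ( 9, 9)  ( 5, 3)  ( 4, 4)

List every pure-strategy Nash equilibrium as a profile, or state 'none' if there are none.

NE set: (C,Q)

(A,P): not NE [P1→B gives 9>3]
(A,Q): not NE [P1→C gives 9>4; P2→P gives 9>2]
(A,R): not NE [P1→C gives 5>4; P2→P gives 9>7]
(A,S): not NE [P2→P gives 9>8]
(B,P): not NE [P2→S gives 7>1]
(B,Q): not NE [P1→C gives 9>0]
(B,R): not NE [P1→C gives 5>4; P2→S gives 7>4]
(B,S): not NE [P1→A gives 9>7]
(C,P): not NE [P1→B gives 9>3]
(C,Q): NE
(C,R): not NE [P2→Q gives 9>3]
(C,S): not NE [P1→A gives 9>4; P2→Q gives 9>4]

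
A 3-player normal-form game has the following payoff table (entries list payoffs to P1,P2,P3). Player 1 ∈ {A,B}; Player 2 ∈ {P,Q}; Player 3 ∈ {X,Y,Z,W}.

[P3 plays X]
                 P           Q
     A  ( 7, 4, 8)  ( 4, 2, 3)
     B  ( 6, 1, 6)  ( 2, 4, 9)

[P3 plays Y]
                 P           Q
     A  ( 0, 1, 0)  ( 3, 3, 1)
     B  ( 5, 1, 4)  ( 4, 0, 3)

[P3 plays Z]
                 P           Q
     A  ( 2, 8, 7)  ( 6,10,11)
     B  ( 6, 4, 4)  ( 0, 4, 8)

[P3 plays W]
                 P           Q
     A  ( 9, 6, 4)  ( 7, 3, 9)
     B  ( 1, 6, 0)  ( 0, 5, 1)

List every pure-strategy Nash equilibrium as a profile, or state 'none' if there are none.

(A,P,X): NE
(A,P,Y): not NE [P1→B gives 5>0; P2→Q gives 3>1; P3→X gives 8>0]
(A,P,Z): not NE [P1→B gives 6>2; P2→Q gives 10>8; P3→X gives 8>7]
(A,P,W): not NE [P3→X gives 8>4]
(A,Q,X): not NE [P2→P gives 4>2; P3→Z gives 11>3]
(A,Q,Y): not NE [P1→B gives 4>3; P3→Z gives 11>1]
(A,Q,Z): NE
(A,Q,W): not NE [P2→P gives 6>3; P3→Z gives 11>9]
(B,P,X): not NE [P1→A gives 7>6; P2→Q gives 4>1]
(B,P,Y): not NE [P3→X gives 6>4]
(B,P,Z): not NE [P3→X gives 6>4]
(B,P,W): not NE [P1→A gives 9>1; P3→X gives 6>0]
(B,Q,X): not NE [P1→A gives 4>2]
(B,Q,Y): not NE [P2→P gives 1>0; P3→X gives 9>3]
(B,Q,Z): not NE [P1→A gives 6>0; P3→X gives 9>8]
(B,Q,W): not NE [P1→A gives 7>0; P2→P gives 6>5; P3→X gives 9>1]

NE set: (A,P,X), (A,Q,Z)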